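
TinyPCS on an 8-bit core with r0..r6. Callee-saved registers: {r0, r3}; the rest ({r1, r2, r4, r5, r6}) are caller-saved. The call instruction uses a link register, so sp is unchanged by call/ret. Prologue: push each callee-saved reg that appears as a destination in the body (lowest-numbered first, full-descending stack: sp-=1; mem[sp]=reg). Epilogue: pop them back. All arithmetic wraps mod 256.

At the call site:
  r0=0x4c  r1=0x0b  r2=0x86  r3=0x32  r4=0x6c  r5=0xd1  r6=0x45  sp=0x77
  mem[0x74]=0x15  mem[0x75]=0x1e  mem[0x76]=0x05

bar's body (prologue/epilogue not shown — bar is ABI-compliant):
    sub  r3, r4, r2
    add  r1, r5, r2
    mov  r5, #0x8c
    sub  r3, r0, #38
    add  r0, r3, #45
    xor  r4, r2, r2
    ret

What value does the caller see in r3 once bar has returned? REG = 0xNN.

REG = 0x32

prologue: push r0 → mem[0x76]=0x4c, sp=0x76
prologue: push r3 → mem[0x75]=0x32, sp=0x75
body[0] sub  r3, r4, r2 → r3=0xe6
body[1] add  r1, r5, r2 → r1=0x57
body[2] mov  r5, #0x8c → r5=0x8c
body[3] sub  r3, r0, #38 → r3=0x26
body[4] add  r0, r3, #45 → r0=0x53
body[5] xor  r4, r2, r2 → r4=0x00
epilogue: pop r3=0x32, sp=0x76
epilogue: pop r0=0x4c, sp=0x77
r3 is callee-saved → restored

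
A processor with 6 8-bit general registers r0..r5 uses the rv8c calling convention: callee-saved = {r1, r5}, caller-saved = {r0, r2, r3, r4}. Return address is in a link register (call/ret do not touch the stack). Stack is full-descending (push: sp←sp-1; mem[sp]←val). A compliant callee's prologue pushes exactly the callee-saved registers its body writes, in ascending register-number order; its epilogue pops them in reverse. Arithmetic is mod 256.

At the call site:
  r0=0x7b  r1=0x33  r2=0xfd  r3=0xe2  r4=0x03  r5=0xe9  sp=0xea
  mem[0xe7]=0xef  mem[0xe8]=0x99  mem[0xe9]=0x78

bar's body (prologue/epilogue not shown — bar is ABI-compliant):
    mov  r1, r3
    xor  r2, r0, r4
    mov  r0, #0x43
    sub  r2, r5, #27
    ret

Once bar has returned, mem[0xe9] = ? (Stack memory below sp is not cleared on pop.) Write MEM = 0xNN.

prologue: push r1 → mem[0xe9]=0x33, sp=0xe9
body[0] mov  r1, r3 → r1=0xe2
body[1] xor  r2, r0, r4 → r2=0x78
body[2] mov  r0, #0x43 → r0=0x43
body[3] sub  r2, r5, #27 → r2=0xce
epilogue: pop r1=0x33, sp=0xea
prologue pushed ['r1'] at ['0xe9']

MEM = 0x33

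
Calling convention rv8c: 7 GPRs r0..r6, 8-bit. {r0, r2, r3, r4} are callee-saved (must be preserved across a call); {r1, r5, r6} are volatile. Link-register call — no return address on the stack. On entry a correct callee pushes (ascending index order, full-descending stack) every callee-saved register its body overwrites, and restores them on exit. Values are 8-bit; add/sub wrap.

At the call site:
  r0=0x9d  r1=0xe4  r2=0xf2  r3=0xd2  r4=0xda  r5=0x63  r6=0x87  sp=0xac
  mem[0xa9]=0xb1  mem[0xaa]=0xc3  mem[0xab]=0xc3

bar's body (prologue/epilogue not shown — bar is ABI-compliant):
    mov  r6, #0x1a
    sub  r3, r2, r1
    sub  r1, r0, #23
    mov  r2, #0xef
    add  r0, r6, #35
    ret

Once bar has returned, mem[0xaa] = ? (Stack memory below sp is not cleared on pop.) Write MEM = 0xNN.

MEM = 0xf2

prologue: push r0 → mem[0xab]=0x9d, sp=0xab
prologue: push r2 → mem[0xaa]=0xf2, sp=0xaa
prologue: push r3 → mem[0xa9]=0xd2, sp=0xa9
body[0] mov  r6, #0x1a → r6=0x1a
body[1] sub  r3, r2, r1 → r3=0x0e
body[2] sub  r1, r0, #23 → r1=0x86
body[3] mov  r2, #0xef → r2=0xef
body[4] add  r0, r6, #35 → r0=0x3d
epilogue: pop r3=0xd2, sp=0xaa
epilogue: pop r2=0xf2, sp=0xab
epilogue: pop r0=0x9d, sp=0xac
prologue pushed ['r0', 'r2', 'r3'] at ['0xab', '0xaa', '0xa9']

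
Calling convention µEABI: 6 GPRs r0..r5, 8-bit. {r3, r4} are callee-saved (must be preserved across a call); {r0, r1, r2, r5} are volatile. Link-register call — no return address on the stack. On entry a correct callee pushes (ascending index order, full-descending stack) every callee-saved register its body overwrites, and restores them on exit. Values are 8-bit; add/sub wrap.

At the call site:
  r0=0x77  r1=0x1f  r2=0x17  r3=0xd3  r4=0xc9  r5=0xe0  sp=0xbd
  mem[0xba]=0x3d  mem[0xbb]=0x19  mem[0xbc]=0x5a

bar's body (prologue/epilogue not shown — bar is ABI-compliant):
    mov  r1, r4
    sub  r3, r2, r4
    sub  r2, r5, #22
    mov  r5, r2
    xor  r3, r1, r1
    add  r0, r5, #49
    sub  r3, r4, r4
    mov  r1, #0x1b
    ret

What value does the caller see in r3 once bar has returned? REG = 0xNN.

prologue: push r3 → mem[0xbc]=0xd3, sp=0xbc
body[0] mov  r1, r4 → r1=0xc9
body[1] sub  r3, r2, r4 → r3=0x4e
body[2] sub  r2, r5, #22 → r2=0xca
body[3] mov  r5, r2 → r5=0xca
body[4] xor  r3, r1, r1 → r3=0x00
body[5] add  r0, r5, #49 → r0=0xfb
body[6] sub  r3, r4, r4 → r3=0x00
body[7] mov  r1, #0x1b → r1=0x1b
epilogue: pop r3=0xd3, sp=0xbd
r3 is callee-saved → restored

REG = 0xd3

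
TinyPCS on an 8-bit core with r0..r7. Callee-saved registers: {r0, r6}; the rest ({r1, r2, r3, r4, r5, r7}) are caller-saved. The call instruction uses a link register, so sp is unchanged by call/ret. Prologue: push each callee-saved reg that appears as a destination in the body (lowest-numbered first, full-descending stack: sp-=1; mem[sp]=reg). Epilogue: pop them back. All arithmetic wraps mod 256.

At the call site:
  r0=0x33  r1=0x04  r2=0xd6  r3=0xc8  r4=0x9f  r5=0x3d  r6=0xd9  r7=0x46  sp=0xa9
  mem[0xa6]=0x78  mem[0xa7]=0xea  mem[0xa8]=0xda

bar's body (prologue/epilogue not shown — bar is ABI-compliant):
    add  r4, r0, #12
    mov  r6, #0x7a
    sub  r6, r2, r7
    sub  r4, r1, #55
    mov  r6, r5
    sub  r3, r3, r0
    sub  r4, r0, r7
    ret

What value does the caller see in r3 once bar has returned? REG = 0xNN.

prologue: push r6 → mem[0xa8]=0xd9, sp=0xa8
body[0] add  r4, r0, #12 → r4=0x3f
body[1] mov  r6, #0x7a → r6=0x7a
body[2] sub  r6, r2, r7 → r6=0x90
body[3] sub  r4, r1, #55 → r4=0xcd
body[4] mov  r6, r5 → r6=0x3d
body[5] sub  r3, r3, r0 → r3=0x95
body[6] sub  r4, r0, r7 → r4=0xed
epilogue: pop r6=0xd9, sp=0xa9
r3 is caller-saved → body value

REG = 0x95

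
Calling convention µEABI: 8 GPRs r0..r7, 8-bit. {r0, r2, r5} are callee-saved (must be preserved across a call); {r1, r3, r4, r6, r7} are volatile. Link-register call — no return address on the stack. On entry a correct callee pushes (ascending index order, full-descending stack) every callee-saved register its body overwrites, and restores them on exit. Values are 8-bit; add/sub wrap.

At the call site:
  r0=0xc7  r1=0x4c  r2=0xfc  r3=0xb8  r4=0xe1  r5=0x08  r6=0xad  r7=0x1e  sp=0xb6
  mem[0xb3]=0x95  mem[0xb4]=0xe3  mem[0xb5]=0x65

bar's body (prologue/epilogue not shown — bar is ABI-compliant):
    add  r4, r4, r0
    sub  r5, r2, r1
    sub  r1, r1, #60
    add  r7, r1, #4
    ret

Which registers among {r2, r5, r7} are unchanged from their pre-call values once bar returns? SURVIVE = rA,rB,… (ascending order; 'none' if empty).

prologue: push r5 -> mem[0xb5]=0x08, sp=0xb5
body[0] add  r4, r4, r0 -> r4=0xa8
body[1] sub  r5, r2, r1 -> r5=0xb0
body[2] sub  r1, r1, #60 -> r1=0x10
body[3] add  r7, r1, #4 -> r7=0x14
epilogue: pop r5=0x08, sp=0xb6
r2: callee-saved, written=False
r5: callee-saved, written=True
r7: caller-saved, written=True

SURVIVE = r2,r5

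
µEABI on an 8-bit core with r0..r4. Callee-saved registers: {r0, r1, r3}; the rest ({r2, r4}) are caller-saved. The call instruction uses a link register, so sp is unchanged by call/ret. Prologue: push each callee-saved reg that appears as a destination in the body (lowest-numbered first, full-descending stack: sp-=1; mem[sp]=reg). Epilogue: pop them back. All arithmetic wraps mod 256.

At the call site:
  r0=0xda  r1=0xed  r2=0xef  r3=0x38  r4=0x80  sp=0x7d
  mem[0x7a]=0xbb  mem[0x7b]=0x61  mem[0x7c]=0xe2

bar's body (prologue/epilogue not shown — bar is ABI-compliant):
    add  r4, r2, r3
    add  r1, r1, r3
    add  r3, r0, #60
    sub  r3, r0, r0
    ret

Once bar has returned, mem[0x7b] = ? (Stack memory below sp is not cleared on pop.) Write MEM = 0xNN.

MEM = 0x38

prologue: push r1 -> mem[0x7c]=0xed, sp=0x7c
prologue: push r3 -> mem[0x7b]=0x38, sp=0x7b
body[0] add  r4, r2, r3 -> r4=0x27
body[1] add  r1, r1, r3 -> r1=0x25
body[2] add  r3, r0, #60 -> r3=0x16
body[3] sub  r3, r0, r0 -> r3=0x00
epilogue: pop r3=0x38, sp=0x7c
epilogue: pop r1=0xed, sp=0x7d
prologue pushed ['r1', 'r3'] at ['0x7c', '0x7b']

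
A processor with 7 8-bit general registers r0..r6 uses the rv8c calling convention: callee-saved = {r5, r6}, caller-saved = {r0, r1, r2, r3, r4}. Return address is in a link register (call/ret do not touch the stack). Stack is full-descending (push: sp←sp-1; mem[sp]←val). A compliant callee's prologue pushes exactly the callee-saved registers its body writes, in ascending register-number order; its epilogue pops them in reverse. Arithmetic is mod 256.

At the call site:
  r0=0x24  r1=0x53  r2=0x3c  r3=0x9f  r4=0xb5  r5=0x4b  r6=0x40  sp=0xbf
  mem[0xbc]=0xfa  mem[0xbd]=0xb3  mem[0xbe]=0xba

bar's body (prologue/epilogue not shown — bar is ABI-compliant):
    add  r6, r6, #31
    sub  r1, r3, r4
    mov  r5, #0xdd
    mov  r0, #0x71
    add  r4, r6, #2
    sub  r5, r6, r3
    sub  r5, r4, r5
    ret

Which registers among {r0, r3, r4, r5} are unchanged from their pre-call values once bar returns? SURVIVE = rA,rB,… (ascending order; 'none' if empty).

prologue: push r5 -> mem[0xbe]=0x4b, sp=0xbe
prologue: push r6 -> mem[0xbd]=0x40, sp=0xbd
body[0] add  r6, r6, #31 -> r6=0x5f
body[1] sub  r1, r3, r4 -> r1=0xea
body[2] mov  r5, #0xdd -> r5=0xdd
body[3] mov  r0, #0x71 -> r0=0x71
body[4] add  r4, r6, #2 -> r4=0x61
body[5] sub  r5, r6, r3 -> r5=0xc0
body[6] sub  r5, r4, r5 -> r5=0xa1
epilogue: pop r6=0x40, sp=0xbe
epilogue: pop r5=0x4b, sp=0xbf
r0: caller-saved, written=True
r3: caller-saved, written=False
r4: caller-saved, written=True
r5: callee-saved, written=True

SURVIVE = r3,r5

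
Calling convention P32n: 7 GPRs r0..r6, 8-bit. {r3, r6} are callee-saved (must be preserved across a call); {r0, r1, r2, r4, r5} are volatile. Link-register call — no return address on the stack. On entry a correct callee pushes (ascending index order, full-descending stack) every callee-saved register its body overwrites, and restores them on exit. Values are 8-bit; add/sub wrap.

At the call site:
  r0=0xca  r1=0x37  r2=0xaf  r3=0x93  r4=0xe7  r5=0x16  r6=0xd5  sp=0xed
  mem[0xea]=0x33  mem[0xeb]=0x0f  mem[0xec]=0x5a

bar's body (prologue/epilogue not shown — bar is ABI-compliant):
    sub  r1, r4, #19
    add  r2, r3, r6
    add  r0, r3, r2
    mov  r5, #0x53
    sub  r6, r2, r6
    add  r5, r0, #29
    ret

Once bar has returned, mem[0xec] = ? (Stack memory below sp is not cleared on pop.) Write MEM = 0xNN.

MEM = 0xd5

prologue: push r6 -> mem[0xec]=0xd5, sp=0xec
body[0] sub  r1, r4, #19 -> r1=0xd4
body[1] add  r2, r3, r6 -> r2=0x68
body[2] add  r0, r3, r2 -> r0=0xfb
body[3] mov  r5, #0x53 -> r5=0x53
body[4] sub  r6, r2, r6 -> r6=0x93
body[5] add  r5, r0, #29 -> r5=0x18
epilogue: pop r6=0xd5, sp=0xed
prologue pushed ['r6'] at ['0xec']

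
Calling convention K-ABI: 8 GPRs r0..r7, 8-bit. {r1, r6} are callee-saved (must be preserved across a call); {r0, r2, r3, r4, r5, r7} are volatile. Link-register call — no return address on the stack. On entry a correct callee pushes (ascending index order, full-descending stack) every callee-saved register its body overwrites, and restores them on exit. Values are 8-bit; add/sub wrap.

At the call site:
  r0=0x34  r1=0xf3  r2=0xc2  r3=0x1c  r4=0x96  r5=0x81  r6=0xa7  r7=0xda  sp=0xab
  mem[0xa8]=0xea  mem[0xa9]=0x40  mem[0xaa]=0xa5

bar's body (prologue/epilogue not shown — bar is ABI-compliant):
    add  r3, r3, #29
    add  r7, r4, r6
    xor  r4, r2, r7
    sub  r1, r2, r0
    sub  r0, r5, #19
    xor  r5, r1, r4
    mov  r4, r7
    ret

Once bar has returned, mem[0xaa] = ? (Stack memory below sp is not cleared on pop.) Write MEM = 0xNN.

MEM = 0xf3

prologue: push r1 -> mem[0xaa]=0xf3, sp=0xaa
body[0] add  r3, r3, #29 -> r3=0x39
body[1] add  r7, r4, r6 -> r7=0x3d
body[2] xor  r4, r2, r7 -> r4=0xff
body[3] sub  r1, r2, r0 -> r1=0x8e
body[4] sub  r0, r5, #19 -> r0=0x6e
body[5] xor  r5, r1, r4 -> r5=0x71
body[6] mov  r4, r7 -> r4=0x3d
epilogue: pop r1=0xf3, sp=0xab
prologue pushed ['r1'] at ['0xaa']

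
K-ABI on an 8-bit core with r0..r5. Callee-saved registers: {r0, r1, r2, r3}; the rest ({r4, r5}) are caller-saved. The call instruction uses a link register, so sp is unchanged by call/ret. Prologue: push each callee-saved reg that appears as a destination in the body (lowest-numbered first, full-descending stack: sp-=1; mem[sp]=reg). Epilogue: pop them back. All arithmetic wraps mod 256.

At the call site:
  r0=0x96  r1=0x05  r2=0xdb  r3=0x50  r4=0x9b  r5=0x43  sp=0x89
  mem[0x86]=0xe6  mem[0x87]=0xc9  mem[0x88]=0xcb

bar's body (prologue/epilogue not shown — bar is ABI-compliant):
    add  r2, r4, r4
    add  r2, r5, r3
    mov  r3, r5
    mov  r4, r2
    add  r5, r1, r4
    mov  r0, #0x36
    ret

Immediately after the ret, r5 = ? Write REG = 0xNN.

prologue: push r0 -> mem[0x88]=0x96, sp=0x88
prologue: push r2 -> mem[0x87]=0xdb, sp=0x87
prologue: push r3 -> mem[0x86]=0x50, sp=0x86
body[0] add  r2, r4, r4 -> r2=0x36
body[1] add  r2, r5, r3 -> r2=0x93
body[2] mov  r3, r5 -> r3=0x43
body[3] mov  r4, r2 -> r4=0x93
body[4] add  r5, r1, r4 -> r5=0x98
body[5] mov  r0, #0x36 -> r0=0x36
epilogue: pop r3=0x50, sp=0x87
epilogue: pop r2=0xdb, sp=0x88
epilogue: pop r0=0x96, sp=0x89
r5 is caller-saved -> body value

REG = 0x98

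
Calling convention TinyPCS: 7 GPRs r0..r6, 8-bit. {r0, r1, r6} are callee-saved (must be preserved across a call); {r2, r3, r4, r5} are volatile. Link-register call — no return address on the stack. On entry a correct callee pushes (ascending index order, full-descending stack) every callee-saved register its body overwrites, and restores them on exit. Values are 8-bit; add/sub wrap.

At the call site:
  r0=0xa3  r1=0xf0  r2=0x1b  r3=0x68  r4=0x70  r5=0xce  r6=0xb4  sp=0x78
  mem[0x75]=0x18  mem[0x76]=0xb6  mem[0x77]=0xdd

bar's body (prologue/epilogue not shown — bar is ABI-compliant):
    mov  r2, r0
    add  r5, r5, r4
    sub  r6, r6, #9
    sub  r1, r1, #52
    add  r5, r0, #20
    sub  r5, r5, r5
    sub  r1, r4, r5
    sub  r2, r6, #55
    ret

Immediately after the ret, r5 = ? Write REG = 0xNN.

REG = 0x00

prologue: push r1 -> mem[0x77]=0xf0, sp=0x77
prologue: push r6 -> mem[0x76]=0xb4, sp=0x76
body[0] mov  r2, r0 -> r2=0xa3
body[1] add  r5, r5, r4 -> r5=0x3e
body[2] sub  r6, r6, #9 -> r6=0xab
body[3] sub  r1, r1, #52 -> r1=0xbc
body[4] add  r5, r0, #20 -> r5=0xb7
body[5] sub  r5, r5, r5 -> r5=0x00
body[6] sub  r1, r4, r5 -> r1=0x70
body[7] sub  r2, r6, #55 -> r2=0x74
epilogue: pop r6=0xb4, sp=0x77
epilogue: pop r1=0xf0, sp=0x78
r5 is caller-saved -> body value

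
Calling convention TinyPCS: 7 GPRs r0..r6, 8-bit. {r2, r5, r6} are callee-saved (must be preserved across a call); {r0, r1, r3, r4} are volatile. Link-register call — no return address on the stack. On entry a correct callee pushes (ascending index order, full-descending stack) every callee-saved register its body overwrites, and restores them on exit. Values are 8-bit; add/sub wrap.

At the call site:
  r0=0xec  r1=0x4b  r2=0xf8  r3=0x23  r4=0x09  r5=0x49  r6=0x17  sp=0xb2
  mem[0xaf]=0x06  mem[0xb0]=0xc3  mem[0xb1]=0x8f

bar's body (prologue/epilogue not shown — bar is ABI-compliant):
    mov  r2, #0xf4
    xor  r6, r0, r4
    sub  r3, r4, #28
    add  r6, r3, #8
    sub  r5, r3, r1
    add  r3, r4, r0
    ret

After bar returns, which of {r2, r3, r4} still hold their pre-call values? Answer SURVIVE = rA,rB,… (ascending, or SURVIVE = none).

SURVIVE = r2,r4

prologue: push r2 -> mem[0xb1]=0xf8, sp=0xb1
prologue: push r5 -> mem[0xb0]=0x49, sp=0xb0
prologue: push r6 -> mem[0xaf]=0x17, sp=0xaf
body[0] mov  r2, #0xf4 -> r2=0xf4
body[1] xor  r6, r0, r4 -> r6=0xe5
body[2] sub  r3, r4, #28 -> r3=0xed
body[3] add  r6, r3, #8 -> r6=0xf5
body[4] sub  r5, r3, r1 -> r5=0xa2
body[5] add  r3, r4, r0 -> r3=0xf5
epilogue: pop r6=0x17, sp=0xb0
epilogue: pop r5=0x49, sp=0xb1
epilogue: pop r2=0xf8, sp=0xb2
r2: callee-saved, written=True
r3: caller-saved, written=True
r4: caller-saved, written=False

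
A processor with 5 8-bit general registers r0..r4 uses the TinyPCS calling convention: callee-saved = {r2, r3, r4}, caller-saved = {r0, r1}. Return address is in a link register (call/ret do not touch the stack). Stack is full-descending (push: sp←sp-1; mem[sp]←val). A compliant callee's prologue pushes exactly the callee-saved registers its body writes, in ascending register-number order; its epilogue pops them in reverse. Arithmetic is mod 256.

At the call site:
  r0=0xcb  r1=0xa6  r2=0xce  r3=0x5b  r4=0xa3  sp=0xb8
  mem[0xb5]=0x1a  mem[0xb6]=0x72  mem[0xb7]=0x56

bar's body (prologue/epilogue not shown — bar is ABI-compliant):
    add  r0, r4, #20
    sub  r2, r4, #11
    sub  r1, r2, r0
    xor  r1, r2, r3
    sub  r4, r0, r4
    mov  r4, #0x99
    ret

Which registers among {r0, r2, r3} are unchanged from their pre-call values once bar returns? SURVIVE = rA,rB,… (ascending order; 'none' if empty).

SURVIVE = r2,r3

prologue: push r2 → mem[0xb7]=0xce, sp=0xb7
prologue: push r4 → mem[0xb6]=0xa3, sp=0xb6
body[0] add  r0, r4, #20 → r0=0xb7
body[1] sub  r2, r4, #11 → r2=0x98
body[2] sub  r1, r2, r0 → r1=0xe1
body[3] xor  r1, r2, r3 → r1=0xc3
body[4] sub  r4, r0, r4 → r4=0x14
body[5] mov  r4, #0x99 → r4=0x99
epilogue: pop r4=0xa3, sp=0xb7
epilogue: pop r2=0xce, sp=0xb8
r0: caller-saved, written=True
r2: callee-saved, written=True
r3: callee-saved, written=False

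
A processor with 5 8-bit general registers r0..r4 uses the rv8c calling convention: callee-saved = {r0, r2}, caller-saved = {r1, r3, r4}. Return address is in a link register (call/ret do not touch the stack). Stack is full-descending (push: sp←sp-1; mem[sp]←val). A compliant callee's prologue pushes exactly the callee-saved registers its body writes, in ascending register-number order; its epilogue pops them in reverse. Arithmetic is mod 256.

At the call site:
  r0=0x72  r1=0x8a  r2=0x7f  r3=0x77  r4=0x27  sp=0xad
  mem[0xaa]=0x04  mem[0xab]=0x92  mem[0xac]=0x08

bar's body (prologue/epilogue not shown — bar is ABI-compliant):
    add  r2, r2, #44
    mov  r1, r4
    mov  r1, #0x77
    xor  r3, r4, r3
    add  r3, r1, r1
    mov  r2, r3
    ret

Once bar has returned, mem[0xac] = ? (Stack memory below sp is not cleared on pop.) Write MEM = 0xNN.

prologue: push r2 -> mem[0xac]=0x7f, sp=0xac
body[0] add  r2, r2, #44 -> r2=0xab
body[1] mov  r1, r4 -> r1=0x27
body[2] mov  r1, #0x77 -> r1=0x77
body[3] xor  r3, r4, r3 -> r3=0x50
body[4] add  r3, r1, r1 -> r3=0xee
body[5] mov  r2, r3 -> r2=0xee
epilogue: pop r2=0x7f, sp=0xad
prologue pushed ['r2'] at ['0xac']

MEM = 0x7f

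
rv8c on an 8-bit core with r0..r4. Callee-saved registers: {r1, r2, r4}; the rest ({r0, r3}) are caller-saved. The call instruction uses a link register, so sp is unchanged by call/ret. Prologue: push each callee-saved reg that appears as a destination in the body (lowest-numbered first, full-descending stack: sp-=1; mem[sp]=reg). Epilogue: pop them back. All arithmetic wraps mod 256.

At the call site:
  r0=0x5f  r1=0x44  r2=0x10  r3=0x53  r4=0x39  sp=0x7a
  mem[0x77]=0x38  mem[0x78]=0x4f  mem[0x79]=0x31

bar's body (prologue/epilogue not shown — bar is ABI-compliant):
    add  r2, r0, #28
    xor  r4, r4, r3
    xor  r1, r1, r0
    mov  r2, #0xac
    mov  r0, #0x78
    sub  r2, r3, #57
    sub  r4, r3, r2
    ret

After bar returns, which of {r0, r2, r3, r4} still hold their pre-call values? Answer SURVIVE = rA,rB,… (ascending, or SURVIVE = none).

prologue: push r1 -> mem[0x79]=0x44, sp=0x79
prologue: push r2 -> mem[0x78]=0x10, sp=0x78
prologue: push r4 -> mem[0x77]=0x39, sp=0x77
body[0] add  r2, r0, #28 -> r2=0x7b
body[1] xor  r4, r4, r3 -> r4=0x6a
body[2] xor  r1, r1, r0 -> r1=0x1b
body[3] mov  r2, #0xac -> r2=0xac
body[4] mov  r0, #0x78 -> r0=0x78
body[5] sub  r2, r3, #57 -> r2=0x1a
body[6] sub  r4, r3, r2 -> r4=0x39
epilogue: pop r4=0x39, sp=0x78
epilogue: pop r2=0x10, sp=0x79
epilogue: pop r1=0x44, sp=0x7a
r0: caller-saved, written=True
r2: callee-saved, written=True
r3: caller-saved, written=False
r4: callee-saved, written=True

SURVIVE = r2,r3,r4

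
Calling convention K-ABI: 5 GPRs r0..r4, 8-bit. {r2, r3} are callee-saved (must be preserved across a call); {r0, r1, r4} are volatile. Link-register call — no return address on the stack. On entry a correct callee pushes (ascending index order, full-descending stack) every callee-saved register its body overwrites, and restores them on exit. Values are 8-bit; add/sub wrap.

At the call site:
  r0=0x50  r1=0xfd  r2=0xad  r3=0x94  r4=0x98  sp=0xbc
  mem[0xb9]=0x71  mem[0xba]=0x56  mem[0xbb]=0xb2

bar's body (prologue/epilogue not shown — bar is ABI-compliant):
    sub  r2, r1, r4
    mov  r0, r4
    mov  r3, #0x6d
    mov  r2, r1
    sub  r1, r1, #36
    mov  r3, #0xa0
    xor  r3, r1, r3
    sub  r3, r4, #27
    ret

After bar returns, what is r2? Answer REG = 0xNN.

REG = 0xad

prologue: push r2 -> mem[0xbb]=0xad, sp=0xbb
prologue: push r3 -> mem[0xba]=0x94, sp=0xba
body[0] sub  r2, r1, r4 -> r2=0x65
body[1] mov  r0, r4 -> r0=0x98
body[2] mov  r3, #0x6d -> r3=0x6d
body[3] mov  r2, r1 -> r2=0xfd
body[4] sub  r1, r1, #36 -> r1=0xd9
body[5] mov  r3, #0xa0 -> r3=0xa0
body[6] xor  r3, r1, r3 -> r3=0x79
body[7] sub  r3, r4, #27 -> r3=0x7d
epilogue: pop r3=0x94, sp=0xbb
epilogue: pop r2=0xad, sp=0xbc
r2 is callee-saved -> restored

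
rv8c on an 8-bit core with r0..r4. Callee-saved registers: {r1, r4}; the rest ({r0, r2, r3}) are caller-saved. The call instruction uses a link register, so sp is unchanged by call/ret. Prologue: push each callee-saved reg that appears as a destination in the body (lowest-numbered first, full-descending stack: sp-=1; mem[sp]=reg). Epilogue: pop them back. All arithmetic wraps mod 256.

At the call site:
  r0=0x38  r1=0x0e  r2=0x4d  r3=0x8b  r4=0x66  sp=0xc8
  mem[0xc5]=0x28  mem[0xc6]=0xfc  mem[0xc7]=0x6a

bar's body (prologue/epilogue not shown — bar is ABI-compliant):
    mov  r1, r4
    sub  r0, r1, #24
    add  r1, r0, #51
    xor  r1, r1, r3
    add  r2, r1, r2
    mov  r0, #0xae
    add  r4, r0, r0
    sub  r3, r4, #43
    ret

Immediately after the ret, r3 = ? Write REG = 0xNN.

REG = 0x31

prologue: push r1 -> mem[0xc7]=0x0e, sp=0xc7
prologue: push r4 -> mem[0xc6]=0x66, sp=0xc6
body[0] mov  r1, r4 -> r1=0x66
body[1] sub  r0, r1, #24 -> r0=0x4e
body[2] add  r1, r0, #51 -> r1=0x81
body[3] xor  r1, r1, r3 -> r1=0x0a
body[4] add  r2, r1, r2 -> r2=0x57
body[5] mov  r0, #0xae -> r0=0xae
body[6] add  r4, r0, r0 -> r4=0x5c
body[7] sub  r3, r4, #43 -> r3=0x31
epilogue: pop r4=0x66, sp=0xc7
epilogue: pop r1=0x0e, sp=0xc8
r3 is caller-saved -> body value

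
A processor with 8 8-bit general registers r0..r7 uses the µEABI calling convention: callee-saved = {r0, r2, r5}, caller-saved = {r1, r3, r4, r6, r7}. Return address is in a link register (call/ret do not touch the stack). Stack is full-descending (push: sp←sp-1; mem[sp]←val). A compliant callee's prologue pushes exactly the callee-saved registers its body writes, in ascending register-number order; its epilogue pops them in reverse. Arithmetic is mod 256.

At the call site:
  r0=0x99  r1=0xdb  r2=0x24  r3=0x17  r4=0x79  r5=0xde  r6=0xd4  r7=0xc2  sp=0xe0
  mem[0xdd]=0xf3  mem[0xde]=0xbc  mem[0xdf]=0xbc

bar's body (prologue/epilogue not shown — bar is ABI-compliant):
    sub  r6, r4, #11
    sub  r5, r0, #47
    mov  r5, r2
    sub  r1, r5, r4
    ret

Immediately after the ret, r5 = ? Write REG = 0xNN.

prologue: push r5 -> mem[0xdf]=0xde, sp=0xdf
body[0] sub  r6, r4, #11 -> r6=0x6e
body[1] sub  r5, r0, #47 -> r5=0x6a
body[2] mov  r5, r2 -> r5=0x24
body[3] sub  r1, r5, r4 -> r1=0xab
epilogue: pop r5=0xde, sp=0xe0
r5 is callee-saved -> restored

REG = 0xde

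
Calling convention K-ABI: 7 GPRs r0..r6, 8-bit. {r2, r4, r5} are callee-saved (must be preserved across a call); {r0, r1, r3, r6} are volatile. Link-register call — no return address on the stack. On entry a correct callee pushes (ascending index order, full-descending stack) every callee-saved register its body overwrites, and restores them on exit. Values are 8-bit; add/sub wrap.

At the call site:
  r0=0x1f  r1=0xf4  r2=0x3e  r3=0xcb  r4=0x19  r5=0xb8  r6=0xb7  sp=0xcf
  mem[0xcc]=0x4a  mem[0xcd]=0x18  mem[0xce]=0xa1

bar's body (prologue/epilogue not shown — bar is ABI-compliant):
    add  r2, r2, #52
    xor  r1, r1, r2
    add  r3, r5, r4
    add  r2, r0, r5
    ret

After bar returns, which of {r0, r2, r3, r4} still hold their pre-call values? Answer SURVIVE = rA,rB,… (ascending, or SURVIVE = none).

SURVIVE = r0,r2,r4

prologue: push r2 -> mem[0xce]=0x3e, sp=0xce
body[0] add  r2, r2, #52 -> r2=0x72
body[1] xor  r1, r1, r2 -> r1=0x86
body[2] add  r3, r5, r4 -> r3=0xd1
body[3] add  r2, r0, r5 -> r2=0xd7
epilogue: pop r2=0x3e, sp=0xcf
r0: caller-saved, written=False
r2: callee-saved, written=True
r3: caller-saved, written=True
r4: callee-saved, written=False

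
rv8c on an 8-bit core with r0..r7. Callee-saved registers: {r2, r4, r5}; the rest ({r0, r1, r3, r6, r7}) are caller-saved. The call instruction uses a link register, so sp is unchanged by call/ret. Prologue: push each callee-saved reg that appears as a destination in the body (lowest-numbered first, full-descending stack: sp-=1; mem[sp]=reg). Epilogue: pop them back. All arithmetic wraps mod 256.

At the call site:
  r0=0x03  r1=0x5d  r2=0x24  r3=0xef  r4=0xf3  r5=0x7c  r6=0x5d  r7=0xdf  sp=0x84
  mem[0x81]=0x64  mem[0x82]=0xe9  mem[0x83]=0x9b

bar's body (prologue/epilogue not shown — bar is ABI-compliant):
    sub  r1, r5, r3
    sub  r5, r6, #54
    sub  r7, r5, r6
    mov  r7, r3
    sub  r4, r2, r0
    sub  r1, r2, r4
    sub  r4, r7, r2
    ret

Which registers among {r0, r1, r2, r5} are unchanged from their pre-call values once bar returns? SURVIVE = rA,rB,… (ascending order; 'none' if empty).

prologue: push r4 -> mem[0x83]=0xf3, sp=0x83
prologue: push r5 -> mem[0x82]=0x7c, sp=0x82
body[0] sub  r1, r5, r3 -> r1=0x8d
body[1] sub  r5, r6, #54 -> r5=0x27
body[2] sub  r7, r5, r6 -> r7=0xca
body[3] mov  r7, r3 -> r7=0xef
body[4] sub  r4, r2, r0 -> r4=0x21
body[5] sub  r1, r2, r4 -> r1=0x03
body[6] sub  r4, r7, r2 -> r4=0xcb
epilogue: pop r5=0x7c, sp=0x83
epilogue: pop r4=0xf3, sp=0x84
r0: caller-saved, written=False
r1: caller-saved, written=True
r2: callee-saved, written=False
r5: callee-saved, written=True

SURVIVE = r0,r2,r5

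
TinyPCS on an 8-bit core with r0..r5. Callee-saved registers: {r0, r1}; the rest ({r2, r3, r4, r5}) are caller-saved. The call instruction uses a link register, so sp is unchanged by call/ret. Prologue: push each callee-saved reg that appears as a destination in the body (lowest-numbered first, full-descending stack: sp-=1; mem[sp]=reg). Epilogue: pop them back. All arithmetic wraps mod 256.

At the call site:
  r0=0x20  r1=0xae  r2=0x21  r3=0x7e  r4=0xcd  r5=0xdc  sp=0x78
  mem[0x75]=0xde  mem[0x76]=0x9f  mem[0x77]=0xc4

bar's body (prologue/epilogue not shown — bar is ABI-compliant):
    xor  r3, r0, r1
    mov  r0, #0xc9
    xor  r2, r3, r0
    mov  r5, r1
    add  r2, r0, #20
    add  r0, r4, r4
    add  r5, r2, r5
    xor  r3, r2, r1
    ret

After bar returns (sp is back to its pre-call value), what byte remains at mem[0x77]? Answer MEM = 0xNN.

MEM = 0x20

prologue: push r0 -> mem[0x77]=0x20, sp=0x77
body[0] xor  r3, r0, r1 -> r3=0x8e
body[1] mov  r0, #0xc9 -> r0=0xc9
body[2] xor  r2, r3, r0 -> r2=0x47
body[3] mov  r5, r1 -> r5=0xae
body[4] add  r2, r0, #20 -> r2=0xdd
body[5] add  r0, r4, r4 -> r0=0x9a
body[6] add  r5, r2, r5 -> r5=0x8b
body[7] xor  r3, r2, r1 -> r3=0x73
epilogue: pop r0=0x20, sp=0x78
prologue pushed ['r0'] at ['0x77']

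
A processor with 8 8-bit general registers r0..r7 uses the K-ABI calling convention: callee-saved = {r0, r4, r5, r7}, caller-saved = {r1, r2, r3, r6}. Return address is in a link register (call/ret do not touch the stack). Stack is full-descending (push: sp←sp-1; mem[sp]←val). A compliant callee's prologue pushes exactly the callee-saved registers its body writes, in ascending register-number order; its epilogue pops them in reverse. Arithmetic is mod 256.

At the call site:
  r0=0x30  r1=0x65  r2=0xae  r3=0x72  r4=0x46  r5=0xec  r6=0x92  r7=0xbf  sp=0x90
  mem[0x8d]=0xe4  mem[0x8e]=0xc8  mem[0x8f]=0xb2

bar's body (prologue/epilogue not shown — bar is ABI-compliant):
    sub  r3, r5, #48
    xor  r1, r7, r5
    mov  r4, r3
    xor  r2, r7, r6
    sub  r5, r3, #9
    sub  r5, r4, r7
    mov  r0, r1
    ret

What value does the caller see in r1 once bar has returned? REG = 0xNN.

prologue: push r0 → mem[0x8f]=0x30, sp=0x8f
prologue: push r4 → mem[0x8e]=0x46, sp=0x8e
prologue: push r5 → mem[0x8d]=0xec, sp=0x8d
body[0] sub  r3, r5, #48 → r3=0xbc
body[1] xor  r1, r7, r5 → r1=0x53
body[2] mov  r4, r3 → r4=0xbc
body[3] xor  r2, r7, r6 → r2=0x2d
body[4] sub  r5, r3, #9 → r5=0xb3
body[5] sub  r5, r4, r7 → r5=0xfd
body[6] mov  r0, r1 → r0=0x53
epilogue: pop r5=0xec, sp=0x8e
epilogue: pop r4=0x46, sp=0x8f
epilogue: pop r0=0x30, sp=0x90
r1 is caller-saved → body value

REG = 0x53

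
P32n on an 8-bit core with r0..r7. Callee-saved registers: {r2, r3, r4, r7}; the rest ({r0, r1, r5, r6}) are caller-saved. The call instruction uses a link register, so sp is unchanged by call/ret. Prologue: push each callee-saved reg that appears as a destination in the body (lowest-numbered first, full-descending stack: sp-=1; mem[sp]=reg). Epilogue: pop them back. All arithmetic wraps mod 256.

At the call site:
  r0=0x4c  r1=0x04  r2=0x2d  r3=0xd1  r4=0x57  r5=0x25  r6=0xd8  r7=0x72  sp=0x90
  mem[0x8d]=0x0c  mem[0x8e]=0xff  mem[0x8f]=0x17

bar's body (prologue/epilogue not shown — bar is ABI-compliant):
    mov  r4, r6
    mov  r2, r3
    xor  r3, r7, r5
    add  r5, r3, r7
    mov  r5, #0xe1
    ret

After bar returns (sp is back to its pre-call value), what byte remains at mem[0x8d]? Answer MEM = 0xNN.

MEM = 0x57

prologue: push r2 → mem[0x8f]=0x2d, sp=0x8f
prologue: push r3 → mem[0x8e]=0xd1, sp=0x8e
prologue: push r4 → mem[0x8d]=0x57, sp=0x8d
body[0] mov  r4, r6 → r4=0xd8
body[1] mov  r2, r3 → r2=0xd1
body[2] xor  r3, r7, r5 → r3=0x57
body[3] add  r5, r3, r7 → r5=0xc9
body[4] mov  r5, #0xe1 → r5=0xe1
epilogue: pop r4=0x57, sp=0x8e
epilogue: pop r3=0xd1, sp=0x8f
epilogue: pop r2=0x2d, sp=0x90
prologue pushed ['r2', 'r3', 'r4'] at ['0x8f', '0x8e', '0x8d']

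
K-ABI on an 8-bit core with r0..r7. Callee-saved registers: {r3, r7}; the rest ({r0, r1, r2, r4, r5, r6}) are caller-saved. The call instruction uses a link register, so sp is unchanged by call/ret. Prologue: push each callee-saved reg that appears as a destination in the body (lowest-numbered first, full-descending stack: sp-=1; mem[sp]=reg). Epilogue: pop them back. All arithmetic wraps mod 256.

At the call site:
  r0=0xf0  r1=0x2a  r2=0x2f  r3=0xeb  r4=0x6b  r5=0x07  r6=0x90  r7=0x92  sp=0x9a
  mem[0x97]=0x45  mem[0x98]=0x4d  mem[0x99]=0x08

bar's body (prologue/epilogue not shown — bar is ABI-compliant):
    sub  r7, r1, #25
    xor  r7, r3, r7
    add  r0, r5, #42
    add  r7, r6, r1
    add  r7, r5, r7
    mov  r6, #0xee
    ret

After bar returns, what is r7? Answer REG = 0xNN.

prologue: push r7 -> mem[0x99]=0x92, sp=0x99
body[0] sub  r7, r1, #25 -> r7=0x11
body[1] xor  r7, r3, r7 -> r7=0xfa
body[2] add  r0, r5, #42 -> r0=0x31
body[3] add  r7, r6, r1 -> r7=0xba
body[4] add  r7, r5, r7 -> r7=0xc1
body[5] mov  r6, #0xee -> r6=0xee
epilogue: pop r7=0x92, sp=0x9a
r7 is callee-saved -> restored

REG = 0x92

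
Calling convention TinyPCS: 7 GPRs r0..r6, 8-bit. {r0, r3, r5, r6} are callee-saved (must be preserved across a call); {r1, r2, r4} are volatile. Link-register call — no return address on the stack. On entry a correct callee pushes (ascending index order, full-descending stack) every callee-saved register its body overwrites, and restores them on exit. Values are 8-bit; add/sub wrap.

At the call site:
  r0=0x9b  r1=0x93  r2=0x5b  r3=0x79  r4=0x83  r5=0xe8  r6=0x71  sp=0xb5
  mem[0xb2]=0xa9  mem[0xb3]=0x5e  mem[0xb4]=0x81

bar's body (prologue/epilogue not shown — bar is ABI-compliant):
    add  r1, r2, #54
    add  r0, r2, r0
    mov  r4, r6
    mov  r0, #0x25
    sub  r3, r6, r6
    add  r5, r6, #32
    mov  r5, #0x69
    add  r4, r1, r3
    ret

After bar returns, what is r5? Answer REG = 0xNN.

REG = 0xe8

prologue: push r0 → mem[0xb4]=0x9b, sp=0xb4
prologue: push r3 → mem[0xb3]=0x79, sp=0xb3
prologue: push r5 → mem[0xb2]=0xe8, sp=0xb2
body[0] add  r1, r2, #54 → r1=0x91
body[1] add  r0, r2, r0 → r0=0xf6
body[2] mov  r4, r6 → r4=0x71
body[3] mov  r0, #0x25 → r0=0x25
body[4] sub  r3, r6, r6 → r3=0x00
body[5] add  r5, r6, #32 → r5=0x91
body[6] mov  r5, #0x69 → r5=0x69
body[7] add  r4, r1, r3 → r4=0x91
epilogue: pop r5=0xe8, sp=0xb3
epilogue: pop r3=0x79, sp=0xb4
epilogue: pop r0=0x9b, sp=0xb5
r5 is callee-saved → restored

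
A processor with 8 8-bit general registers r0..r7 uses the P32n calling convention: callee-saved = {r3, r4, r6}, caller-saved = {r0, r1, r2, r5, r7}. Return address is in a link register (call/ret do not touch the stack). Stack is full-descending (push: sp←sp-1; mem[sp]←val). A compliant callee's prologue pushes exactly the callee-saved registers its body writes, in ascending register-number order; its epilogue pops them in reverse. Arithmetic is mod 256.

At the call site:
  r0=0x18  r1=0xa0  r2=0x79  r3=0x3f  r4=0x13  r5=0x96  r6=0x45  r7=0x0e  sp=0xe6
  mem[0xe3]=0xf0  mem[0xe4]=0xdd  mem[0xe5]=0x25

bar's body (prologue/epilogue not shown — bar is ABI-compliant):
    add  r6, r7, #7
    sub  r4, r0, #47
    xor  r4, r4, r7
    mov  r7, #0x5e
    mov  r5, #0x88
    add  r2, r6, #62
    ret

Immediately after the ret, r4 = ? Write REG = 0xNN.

REG = 0x13

prologue: push r4 → mem[0xe5]=0x13, sp=0xe5
prologue: push r6 → mem[0xe4]=0x45, sp=0xe4
body[0] add  r6, r7, #7 → r6=0x15
body[1] sub  r4, r0, #47 → r4=0xe9
body[2] xor  r4, r4, r7 → r4=0xe7
body[3] mov  r7, #0x5e → r7=0x5e
body[4] mov  r5, #0x88 → r5=0x88
body[5] add  r2, r6, #62 → r2=0x53
epilogue: pop r6=0x45, sp=0xe5
epilogue: pop r4=0x13, sp=0xe6
r4 is callee-saved → restored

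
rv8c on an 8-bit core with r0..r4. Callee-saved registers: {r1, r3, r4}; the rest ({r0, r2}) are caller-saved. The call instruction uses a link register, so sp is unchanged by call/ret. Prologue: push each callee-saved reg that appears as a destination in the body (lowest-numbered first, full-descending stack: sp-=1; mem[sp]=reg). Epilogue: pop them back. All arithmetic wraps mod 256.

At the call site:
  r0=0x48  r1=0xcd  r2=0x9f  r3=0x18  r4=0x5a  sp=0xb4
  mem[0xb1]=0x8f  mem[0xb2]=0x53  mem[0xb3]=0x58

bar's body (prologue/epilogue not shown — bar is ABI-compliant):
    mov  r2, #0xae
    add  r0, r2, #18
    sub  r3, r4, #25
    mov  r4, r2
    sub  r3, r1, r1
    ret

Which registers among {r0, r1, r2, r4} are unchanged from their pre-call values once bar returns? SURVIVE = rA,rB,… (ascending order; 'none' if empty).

prologue: push r3 -> mem[0xb3]=0x18, sp=0xb3
prologue: push r4 -> mem[0xb2]=0x5a, sp=0xb2
body[0] mov  r2, #0xae -> r2=0xae
body[1] add  r0, r2, #18 -> r0=0xc0
body[2] sub  r3, r4, #25 -> r3=0x41
body[3] mov  r4, r2 -> r4=0xae
body[4] sub  r3, r1, r1 -> r3=0x00
epilogue: pop r4=0x5a, sp=0xb3
epilogue: pop r3=0x18, sp=0xb4
r0: caller-saved, written=True
r1: callee-saved, written=False
r2: caller-saved, written=True
r4: callee-saved, written=True

SURVIVE = r1,r4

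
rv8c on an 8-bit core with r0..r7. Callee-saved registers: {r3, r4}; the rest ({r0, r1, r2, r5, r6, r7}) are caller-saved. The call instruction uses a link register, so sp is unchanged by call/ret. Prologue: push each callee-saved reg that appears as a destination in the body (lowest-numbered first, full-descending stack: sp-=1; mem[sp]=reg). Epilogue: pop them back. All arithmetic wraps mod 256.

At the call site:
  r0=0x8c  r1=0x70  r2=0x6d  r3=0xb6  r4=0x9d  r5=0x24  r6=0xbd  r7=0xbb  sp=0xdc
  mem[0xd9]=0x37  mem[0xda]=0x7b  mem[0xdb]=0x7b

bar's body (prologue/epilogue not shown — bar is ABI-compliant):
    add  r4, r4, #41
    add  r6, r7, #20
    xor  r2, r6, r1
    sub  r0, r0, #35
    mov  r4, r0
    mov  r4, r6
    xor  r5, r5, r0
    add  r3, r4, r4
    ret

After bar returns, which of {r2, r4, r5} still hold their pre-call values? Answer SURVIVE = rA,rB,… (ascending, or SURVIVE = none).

SURVIVE = r4

prologue: push r3 -> mem[0xdb]=0xb6, sp=0xdb
prologue: push r4 -> mem[0xda]=0x9d, sp=0xda
body[0] add  r4, r4, #41 -> r4=0xc6
body[1] add  r6, r7, #20 -> r6=0xcf
body[2] xor  r2, r6, r1 -> r2=0xbf
body[3] sub  r0, r0, #35 -> r0=0x69
body[4] mov  r4, r0 -> r4=0x69
body[5] mov  r4, r6 -> r4=0xcf
body[6] xor  r5, r5, r0 -> r5=0x4d
body[7] add  r3, r4, r4 -> r3=0x9e
epilogue: pop r4=0x9d, sp=0xdb
epilogue: pop r3=0xb6, sp=0xdc
r2: caller-saved, written=True
r4: callee-saved, written=True
r5: caller-saved, written=True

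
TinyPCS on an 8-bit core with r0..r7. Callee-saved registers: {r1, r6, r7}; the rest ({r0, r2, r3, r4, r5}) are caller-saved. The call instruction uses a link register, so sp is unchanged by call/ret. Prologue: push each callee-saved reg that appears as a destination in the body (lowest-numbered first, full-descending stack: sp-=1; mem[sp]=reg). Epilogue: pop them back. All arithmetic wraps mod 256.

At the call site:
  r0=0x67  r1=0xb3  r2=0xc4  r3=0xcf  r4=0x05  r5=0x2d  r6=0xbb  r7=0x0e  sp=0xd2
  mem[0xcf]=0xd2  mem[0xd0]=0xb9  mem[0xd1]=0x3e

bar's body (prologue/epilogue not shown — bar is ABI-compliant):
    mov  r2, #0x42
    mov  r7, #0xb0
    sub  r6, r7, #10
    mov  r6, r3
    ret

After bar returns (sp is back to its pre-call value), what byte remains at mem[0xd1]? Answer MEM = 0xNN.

MEM = 0xbb

prologue: push r6 → mem[0xd1]=0xbb, sp=0xd1
prologue: push r7 → mem[0xd0]=0x0e, sp=0xd0
body[0] mov  r2, #0x42 → r2=0x42
body[1] mov  r7, #0xb0 → r7=0xb0
body[2] sub  r6, r7, #10 → r6=0xa6
body[3] mov  r6, r3 → r6=0xcf
epilogue: pop r7=0x0e, sp=0xd1
epilogue: pop r6=0xbb, sp=0xd2
prologue pushed ['r6', 'r7'] at ['0xd1', '0xd0']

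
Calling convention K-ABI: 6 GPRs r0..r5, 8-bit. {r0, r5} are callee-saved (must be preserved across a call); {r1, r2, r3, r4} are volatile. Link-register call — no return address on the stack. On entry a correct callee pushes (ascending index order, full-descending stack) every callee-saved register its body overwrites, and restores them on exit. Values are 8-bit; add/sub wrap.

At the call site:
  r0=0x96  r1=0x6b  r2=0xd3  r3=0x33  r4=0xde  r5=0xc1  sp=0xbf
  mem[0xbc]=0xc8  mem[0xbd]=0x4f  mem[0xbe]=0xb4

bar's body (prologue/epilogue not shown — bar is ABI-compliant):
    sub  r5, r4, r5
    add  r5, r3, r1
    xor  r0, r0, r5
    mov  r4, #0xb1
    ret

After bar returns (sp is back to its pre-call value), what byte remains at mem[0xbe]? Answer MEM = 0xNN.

prologue: push r0 → mem[0xbe]=0x96, sp=0xbe
prologue: push r5 → mem[0xbd]=0xc1, sp=0xbd
body[0] sub  r5, r4, r5 → r5=0x1d
body[1] add  r5, r3, r1 → r5=0x9e
body[2] xor  r0, r0, r5 → r0=0x08
body[3] mov  r4, #0xb1 → r4=0xb1
epilogue: pop r5=0xc1, sp=0xbe
epilogue: pop r0=0x96, sp=0xbf
prologue pushed ['r0', 'r5'] at ['0xbe', '0xbd']

MEM = 0x96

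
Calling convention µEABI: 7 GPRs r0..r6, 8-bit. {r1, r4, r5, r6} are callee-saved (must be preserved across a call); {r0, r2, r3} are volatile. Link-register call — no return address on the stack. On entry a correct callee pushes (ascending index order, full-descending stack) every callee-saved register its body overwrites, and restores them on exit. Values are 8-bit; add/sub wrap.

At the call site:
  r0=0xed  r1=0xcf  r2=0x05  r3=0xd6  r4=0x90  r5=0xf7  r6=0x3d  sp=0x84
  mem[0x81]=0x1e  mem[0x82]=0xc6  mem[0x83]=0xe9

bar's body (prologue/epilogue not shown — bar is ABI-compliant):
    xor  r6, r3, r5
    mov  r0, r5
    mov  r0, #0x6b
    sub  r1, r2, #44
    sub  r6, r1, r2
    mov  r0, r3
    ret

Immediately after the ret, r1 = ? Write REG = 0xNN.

prologue: push r1 → mem[0x83]=0xcf, sp=0x83
prologue: push r6 → mem[0x82]=0x3d, sp=0x82
body[0] xor  r6, r3, r5 → r6=0x21
body[1] mov  r0, r5 → r0=0xf7
body[2] mov  r0, #0x6b → r0=0x6b
body[3] sub  r1, r2, #44 → r1=0xd9
body[4] sub  r6, r1, r2 → r6=0xd4
body[5] mov  r0, r3 → r0=0xd6
epilogue: pop r6=0x3d, sp=0x83
epilogue: pop r1=0xcf, sp=0x84
r1 is callee-saved → restored

REG = 0xcf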